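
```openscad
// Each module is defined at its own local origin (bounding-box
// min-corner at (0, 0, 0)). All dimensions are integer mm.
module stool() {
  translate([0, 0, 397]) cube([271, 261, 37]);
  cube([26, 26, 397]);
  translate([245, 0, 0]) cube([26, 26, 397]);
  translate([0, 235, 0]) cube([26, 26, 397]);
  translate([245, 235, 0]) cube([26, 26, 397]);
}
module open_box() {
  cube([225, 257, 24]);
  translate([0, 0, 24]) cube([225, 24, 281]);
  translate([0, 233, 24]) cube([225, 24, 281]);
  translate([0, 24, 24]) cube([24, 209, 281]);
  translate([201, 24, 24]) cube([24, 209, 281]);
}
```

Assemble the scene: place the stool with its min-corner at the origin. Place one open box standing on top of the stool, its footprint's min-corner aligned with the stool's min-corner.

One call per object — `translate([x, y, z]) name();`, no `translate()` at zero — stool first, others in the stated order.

stool();
translate([0, 0, 434]) open_box();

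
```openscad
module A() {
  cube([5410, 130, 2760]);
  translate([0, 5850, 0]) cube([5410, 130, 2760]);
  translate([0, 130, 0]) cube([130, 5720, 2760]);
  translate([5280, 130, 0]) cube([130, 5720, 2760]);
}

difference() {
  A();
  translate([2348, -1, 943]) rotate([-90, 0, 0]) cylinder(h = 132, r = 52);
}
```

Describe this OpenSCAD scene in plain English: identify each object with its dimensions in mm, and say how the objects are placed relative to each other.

A is a box-shaped house frame (walls only): outside footprint 5410×5980 mm, wall height 2760 mm, wall thickness 130 mm. The two y-facing walls run the full x-width; the two x-facing walls fit between the inner faces of the y-facing walls.

The house frame has a circular hole of radius 52 mm through its front wall, centred at (x = 2348, z = 943).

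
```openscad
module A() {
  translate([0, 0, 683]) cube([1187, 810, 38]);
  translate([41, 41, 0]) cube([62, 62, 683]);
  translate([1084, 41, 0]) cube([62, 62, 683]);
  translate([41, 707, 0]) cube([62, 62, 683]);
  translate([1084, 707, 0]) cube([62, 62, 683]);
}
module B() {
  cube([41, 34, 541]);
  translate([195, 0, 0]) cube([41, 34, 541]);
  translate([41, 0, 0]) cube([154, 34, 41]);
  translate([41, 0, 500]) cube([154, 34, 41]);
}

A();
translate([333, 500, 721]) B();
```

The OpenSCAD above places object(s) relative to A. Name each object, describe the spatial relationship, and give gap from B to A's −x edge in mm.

The picture frame's min-x is at 333; the table's min-x is 0; gap = 333 mm.

A is a table. B is a picture frame. The picture frame is on top of the table. The gap from the picture frame to the table's −x edge is 333 mm.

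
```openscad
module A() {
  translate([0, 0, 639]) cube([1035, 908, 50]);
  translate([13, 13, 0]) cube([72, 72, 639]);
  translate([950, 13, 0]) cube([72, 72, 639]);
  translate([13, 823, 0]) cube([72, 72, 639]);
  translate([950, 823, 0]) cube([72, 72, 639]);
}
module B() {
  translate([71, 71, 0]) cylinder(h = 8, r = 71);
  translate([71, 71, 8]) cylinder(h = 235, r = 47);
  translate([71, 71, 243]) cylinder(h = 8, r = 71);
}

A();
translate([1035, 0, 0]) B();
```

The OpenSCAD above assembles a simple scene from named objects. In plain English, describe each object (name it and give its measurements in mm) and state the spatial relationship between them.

A is a table: top 1035 mm (x) × 908 mm (y), 50 mm thick, upper face at z = 689 mm, on four 72×72 mm square legs, each inset 13 mm from the nearest pair of top edges, running from z = 0 to the bottom of the top.

B is a spool: two coaxial disc flanges of radius 71 mm and thickness 8 mm, joined by a core cylinder of radius 47 mm and height 235 mm. The lower flange rests on z = 0 and the three cylinders share a vertical axis.

The spool is against the table's +x side, with their −y faces flush.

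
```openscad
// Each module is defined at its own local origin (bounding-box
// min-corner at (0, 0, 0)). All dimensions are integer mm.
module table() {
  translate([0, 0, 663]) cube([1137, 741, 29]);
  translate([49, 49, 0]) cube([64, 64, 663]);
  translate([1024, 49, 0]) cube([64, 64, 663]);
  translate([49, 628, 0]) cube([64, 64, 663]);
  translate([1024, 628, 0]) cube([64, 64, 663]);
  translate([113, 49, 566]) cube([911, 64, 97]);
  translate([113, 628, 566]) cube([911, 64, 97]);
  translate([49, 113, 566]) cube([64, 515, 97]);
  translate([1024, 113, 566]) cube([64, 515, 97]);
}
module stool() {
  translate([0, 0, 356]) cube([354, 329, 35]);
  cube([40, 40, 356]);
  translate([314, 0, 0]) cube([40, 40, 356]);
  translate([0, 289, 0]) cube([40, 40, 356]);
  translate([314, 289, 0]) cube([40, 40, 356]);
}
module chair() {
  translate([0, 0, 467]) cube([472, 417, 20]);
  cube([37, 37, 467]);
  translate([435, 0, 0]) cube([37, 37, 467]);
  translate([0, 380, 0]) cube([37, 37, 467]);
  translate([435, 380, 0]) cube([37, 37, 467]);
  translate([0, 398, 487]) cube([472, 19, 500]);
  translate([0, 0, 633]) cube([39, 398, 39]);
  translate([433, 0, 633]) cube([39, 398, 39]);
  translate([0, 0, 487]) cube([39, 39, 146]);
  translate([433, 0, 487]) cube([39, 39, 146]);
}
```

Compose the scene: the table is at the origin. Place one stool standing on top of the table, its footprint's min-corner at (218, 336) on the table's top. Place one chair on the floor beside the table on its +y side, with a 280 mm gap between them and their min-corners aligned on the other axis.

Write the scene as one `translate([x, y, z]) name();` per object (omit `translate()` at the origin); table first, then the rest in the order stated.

table();
translate([218, 336, 692]) stool();
translate([0, 1021, 0]) chair();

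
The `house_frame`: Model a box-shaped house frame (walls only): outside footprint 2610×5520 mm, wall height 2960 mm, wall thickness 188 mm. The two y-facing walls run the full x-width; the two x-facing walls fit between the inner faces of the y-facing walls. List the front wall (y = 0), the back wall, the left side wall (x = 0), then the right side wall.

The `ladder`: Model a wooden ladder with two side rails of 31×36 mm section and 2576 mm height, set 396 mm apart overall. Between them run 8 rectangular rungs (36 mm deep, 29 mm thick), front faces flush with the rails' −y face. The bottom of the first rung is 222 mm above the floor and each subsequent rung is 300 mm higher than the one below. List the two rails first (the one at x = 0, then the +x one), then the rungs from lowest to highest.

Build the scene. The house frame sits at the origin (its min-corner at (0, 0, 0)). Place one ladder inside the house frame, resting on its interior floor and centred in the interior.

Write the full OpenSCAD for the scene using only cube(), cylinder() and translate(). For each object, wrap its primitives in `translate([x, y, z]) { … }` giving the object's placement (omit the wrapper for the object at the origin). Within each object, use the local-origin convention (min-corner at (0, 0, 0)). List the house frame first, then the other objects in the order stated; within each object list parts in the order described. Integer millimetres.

cube([2610, 188, 2960]);
translate([0, 5332, 0]) cube([2610, 188, 2960]);
translate([0, 188, 0]) cube([188, 5144, 2960]);
translate([2422, 188, 0]) cube([188, 5144, 2960]);
translate([1107, 2742, 0]) {
  cube([31, 36, 2576]);
  translate([365, 0, 0]) cube([31, 36, 2576]);
  translate([31, 0, 222]) cube([334, 36, 29]);
  translate([31, 0, 522]) cube([334, 36, 29]);
  translate([31, 0, 822]) cube([334, 36, 29]);
  translate([31, 0, 1122]) cube([334, 36, 29]);
  translate([31, 0, 1422]) cube([334, 36, 29]);
  translate([31, 0, 1722]) cube([334, 36, 29]);
  translate([31, 0, 2022]) cube([334, 36, 29]);
  translate([31, 0, 2322]) cube([334, 36, 29]);
}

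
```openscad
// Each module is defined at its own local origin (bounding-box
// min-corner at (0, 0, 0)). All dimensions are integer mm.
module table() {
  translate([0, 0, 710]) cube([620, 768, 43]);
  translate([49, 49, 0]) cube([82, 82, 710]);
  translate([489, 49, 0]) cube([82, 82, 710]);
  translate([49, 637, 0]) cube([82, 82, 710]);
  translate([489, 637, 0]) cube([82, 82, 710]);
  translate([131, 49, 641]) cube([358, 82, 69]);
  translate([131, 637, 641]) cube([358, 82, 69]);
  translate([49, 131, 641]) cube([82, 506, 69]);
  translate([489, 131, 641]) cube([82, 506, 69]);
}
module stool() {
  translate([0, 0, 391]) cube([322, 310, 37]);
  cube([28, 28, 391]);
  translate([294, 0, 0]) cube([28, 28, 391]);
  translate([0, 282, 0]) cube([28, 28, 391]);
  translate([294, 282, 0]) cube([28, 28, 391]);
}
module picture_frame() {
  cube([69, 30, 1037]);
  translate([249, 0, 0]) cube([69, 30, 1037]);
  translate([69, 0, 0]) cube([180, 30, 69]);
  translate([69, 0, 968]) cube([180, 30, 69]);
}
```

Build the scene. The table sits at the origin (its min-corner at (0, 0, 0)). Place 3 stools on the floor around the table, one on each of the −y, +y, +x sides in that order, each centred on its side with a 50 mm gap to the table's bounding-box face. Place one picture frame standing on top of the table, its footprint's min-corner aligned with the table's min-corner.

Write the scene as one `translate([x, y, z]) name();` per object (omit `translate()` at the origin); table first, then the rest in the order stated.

table();
translate([149, -360, 0]) stool();
translate([149, 818, 0]) stool();
translate([670, 229, 0]) stool();
translate([0, 0, 753]) picture_frame();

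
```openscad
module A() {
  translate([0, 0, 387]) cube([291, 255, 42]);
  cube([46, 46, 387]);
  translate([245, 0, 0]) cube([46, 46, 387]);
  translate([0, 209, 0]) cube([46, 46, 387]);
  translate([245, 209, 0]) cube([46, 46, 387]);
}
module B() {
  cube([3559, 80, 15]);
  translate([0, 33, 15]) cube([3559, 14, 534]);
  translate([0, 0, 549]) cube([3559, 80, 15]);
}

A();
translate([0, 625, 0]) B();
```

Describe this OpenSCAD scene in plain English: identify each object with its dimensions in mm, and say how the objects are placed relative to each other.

A is a four-legged stool. The seat is 291×255 mm, 42 mm thick, top at z = 429 mm. It stands on four square legs, each 46×46 mm in cross-section, from z = 0 to the seat underside, each flush with a corner of the seat.

B is an I-beam lying along x, 3559 mm long. Overall section height 564 mm. Two flanges 80 mm wide (y) and 15 mm thick, one on the floor and one at the top; a web 14 mm thick runs between them, centred on the flange width.

The I-beam is on the floor beside the stool on its +y side.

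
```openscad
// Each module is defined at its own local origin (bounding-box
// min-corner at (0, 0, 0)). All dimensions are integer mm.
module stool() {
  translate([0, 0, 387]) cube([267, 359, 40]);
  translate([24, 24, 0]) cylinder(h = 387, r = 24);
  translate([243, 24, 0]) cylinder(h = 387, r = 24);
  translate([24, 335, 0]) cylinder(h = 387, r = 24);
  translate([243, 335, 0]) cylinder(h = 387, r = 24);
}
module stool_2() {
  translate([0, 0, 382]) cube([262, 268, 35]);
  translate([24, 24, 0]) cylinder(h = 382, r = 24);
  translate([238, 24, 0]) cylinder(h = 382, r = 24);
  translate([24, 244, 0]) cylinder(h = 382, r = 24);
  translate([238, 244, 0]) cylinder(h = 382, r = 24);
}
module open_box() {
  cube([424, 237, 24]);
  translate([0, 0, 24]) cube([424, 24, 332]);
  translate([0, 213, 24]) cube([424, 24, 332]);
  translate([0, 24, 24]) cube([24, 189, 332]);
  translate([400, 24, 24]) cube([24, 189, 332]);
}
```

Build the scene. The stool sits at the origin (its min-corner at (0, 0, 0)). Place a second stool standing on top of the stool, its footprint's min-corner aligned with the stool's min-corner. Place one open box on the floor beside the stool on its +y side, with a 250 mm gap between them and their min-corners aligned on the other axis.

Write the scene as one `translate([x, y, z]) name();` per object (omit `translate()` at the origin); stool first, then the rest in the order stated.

stool();
translate([0, 0, 427]) stool_2();
translate([0, 609, 0]) open_box();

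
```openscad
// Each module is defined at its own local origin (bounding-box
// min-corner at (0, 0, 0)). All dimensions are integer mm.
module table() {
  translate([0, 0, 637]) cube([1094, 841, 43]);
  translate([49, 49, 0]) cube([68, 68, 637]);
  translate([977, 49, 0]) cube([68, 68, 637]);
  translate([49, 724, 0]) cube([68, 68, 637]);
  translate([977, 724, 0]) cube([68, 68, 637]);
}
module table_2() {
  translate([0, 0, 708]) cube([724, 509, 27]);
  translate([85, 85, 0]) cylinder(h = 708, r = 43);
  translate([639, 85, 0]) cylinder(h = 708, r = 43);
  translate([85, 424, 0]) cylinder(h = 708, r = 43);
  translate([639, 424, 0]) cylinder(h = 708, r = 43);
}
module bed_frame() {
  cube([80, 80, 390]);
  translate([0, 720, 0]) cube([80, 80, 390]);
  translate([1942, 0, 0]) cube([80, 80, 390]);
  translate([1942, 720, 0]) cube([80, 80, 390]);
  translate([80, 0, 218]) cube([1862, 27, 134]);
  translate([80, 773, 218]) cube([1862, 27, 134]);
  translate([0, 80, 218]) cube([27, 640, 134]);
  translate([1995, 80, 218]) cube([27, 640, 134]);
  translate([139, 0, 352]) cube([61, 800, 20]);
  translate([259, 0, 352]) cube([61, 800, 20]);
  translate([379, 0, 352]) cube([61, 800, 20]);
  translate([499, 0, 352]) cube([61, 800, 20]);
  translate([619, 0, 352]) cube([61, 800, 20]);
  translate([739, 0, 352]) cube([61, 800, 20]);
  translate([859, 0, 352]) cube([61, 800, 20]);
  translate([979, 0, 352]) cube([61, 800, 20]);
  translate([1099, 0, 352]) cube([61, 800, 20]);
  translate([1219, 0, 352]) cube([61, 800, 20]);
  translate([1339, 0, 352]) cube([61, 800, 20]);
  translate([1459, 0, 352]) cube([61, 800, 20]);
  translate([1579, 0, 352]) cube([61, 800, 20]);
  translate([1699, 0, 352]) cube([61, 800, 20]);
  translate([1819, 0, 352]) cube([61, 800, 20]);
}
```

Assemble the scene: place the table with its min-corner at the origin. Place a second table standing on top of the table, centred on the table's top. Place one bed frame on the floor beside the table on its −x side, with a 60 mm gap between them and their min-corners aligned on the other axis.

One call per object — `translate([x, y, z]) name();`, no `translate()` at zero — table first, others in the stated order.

table();
translate([185, 166, 680]) table_2();
translate([-2082, 0, 0]) bed_frame();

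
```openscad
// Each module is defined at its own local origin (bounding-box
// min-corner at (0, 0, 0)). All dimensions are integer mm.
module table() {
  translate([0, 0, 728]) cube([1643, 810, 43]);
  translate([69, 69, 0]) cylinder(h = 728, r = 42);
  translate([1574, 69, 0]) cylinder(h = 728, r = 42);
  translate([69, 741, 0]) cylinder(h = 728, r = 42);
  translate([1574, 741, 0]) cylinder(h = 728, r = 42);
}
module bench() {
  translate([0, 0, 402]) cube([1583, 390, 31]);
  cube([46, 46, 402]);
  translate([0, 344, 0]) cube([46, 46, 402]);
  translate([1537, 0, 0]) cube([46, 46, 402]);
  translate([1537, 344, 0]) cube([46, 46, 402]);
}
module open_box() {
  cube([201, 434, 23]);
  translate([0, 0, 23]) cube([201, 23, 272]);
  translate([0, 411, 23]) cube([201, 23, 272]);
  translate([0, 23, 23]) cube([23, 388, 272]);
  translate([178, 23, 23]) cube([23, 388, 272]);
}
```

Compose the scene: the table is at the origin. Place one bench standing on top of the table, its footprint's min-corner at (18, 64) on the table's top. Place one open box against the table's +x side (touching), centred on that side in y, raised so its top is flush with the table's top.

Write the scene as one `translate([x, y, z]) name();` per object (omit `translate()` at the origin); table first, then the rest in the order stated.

table();
translate([18, 64, 771]) bench();
translate([1643, 188, 476]) open_box();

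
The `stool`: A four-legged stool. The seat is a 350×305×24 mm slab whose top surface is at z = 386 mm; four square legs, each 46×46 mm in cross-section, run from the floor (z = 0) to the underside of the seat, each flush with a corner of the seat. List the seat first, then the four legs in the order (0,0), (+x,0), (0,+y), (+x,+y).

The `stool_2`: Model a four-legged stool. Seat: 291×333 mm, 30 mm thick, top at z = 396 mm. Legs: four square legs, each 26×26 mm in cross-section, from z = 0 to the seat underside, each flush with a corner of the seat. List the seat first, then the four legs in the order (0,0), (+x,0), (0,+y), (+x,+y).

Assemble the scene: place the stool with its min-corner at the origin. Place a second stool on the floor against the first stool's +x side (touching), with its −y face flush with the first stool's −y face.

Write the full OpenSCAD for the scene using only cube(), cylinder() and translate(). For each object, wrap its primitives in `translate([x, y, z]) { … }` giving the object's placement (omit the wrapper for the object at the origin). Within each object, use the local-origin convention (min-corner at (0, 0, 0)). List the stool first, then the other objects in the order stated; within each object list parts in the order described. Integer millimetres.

translate([0, 0, 362]) cube([350, 305, 24]);
cube([46, 46, 362]);
translate([304, 0, 0]) cube([46, 46, 362]);
translate([0, 259, 0]) cube([46, 46, 362]);
translate([304, 259, 0]) cube([46, 46, 362]);
translate([350, 0, 0]) {
  translate([0, 0, 366]) cube([291, 333, 30]);
  cube([26, 26, 366]);
  translate([265, 0, 0]) cube([26, 26, 366]);
  translate([0, 307, 0]) cube([26, 26, 366]);
  translate([265, 307, 0]) cube([26, 26, 366]);
}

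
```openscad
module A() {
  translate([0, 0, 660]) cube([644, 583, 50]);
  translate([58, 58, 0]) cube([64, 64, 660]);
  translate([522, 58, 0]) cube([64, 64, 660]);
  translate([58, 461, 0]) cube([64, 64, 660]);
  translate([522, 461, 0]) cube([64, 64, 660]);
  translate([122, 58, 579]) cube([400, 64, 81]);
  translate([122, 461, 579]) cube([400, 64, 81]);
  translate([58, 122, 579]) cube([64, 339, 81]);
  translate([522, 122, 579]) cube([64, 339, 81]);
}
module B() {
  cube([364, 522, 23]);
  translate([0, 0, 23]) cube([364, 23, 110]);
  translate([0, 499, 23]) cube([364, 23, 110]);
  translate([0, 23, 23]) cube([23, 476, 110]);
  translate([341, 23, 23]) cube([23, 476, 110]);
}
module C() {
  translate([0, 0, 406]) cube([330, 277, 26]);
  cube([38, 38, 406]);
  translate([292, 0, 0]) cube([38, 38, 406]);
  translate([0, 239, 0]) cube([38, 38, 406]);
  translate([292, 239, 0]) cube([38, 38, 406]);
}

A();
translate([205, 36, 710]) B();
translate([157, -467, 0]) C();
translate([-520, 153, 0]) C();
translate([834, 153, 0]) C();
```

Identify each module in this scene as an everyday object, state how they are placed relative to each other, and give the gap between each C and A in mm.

Each stool's nearest face is 190 mm from the table's bounding box.

A is a table. B is an open box. C is a stool. The open box is on top of the table. Three stools sit around the table at the −y, −x, +x sides. The gap between each stool and the table is 190 mm.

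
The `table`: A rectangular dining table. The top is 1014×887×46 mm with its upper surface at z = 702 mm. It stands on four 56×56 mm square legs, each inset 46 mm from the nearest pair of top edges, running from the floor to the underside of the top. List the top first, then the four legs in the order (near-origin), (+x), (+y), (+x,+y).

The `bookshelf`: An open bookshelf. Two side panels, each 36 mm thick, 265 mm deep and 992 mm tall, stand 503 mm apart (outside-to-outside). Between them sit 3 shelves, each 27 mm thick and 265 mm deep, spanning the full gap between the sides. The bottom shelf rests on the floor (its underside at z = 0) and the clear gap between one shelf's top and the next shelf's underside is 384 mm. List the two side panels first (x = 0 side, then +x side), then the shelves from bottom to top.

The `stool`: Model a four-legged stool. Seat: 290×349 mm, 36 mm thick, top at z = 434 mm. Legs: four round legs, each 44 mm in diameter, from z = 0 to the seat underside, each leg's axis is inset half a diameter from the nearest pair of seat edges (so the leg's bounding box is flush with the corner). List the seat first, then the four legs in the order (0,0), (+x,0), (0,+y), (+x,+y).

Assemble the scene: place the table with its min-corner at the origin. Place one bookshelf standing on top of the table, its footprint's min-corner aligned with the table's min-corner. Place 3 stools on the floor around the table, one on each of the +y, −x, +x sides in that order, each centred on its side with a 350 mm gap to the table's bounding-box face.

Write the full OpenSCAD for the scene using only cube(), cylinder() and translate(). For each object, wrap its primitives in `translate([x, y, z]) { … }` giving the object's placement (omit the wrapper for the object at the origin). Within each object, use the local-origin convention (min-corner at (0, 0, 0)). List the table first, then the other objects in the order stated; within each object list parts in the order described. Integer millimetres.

translate([0, 0, 656]) cube([1014, 887, 46]);
translate([46, 46, 0]) cube([56, 56, 656]);
translate([912, 46, 0]) cube([56, 56, 656]);
translate([46, 785, 0]) cube([56, 56, 656]);
translate([912, 785, 0]) cube([56, 56, 656]);
translate([0, 0, 702]) {
  cube([36, 265, 992]);
  translate([467, 0, 0]) cube([36, 265, 992]);
  translate([36, 0, 0]) cube([431, 265, 27]);
  translate([36, 0, 411]) cube([431, 265, 27]);
  translate([36, 0, 822]) cube([431, 265, 27]);
}
translate([362, 1237, 0]) {
  translate([0, 0, 398]) cube([290, 349, 36]);
  translate([22, 22, 0]) cylinder(h = 398, r = 22);
  translate([268, 22, 0]) cylinder(h = 398, r = 22);
  translate([22, 327, 0]) cylinder(h = 398, r = 22);
  translate([268, 327, 0]) cylinder(h = 398, r = 22);
}
translate([-640, 269, 0]) {
  translate([0, 0, 398]) cube([290, 349, 36]);
  translate([22, 22, 0]) cylinder(h = 398, r = 22);
  translate([268, 22, 0]) cylinder(h = 398, r = 22);
  translate([22, 327, 0]) cylinder(h = 398, r = 22);
  translate([268, 327, 0]) cylinder(h = 398, r = 22);
}
translate([1364, 269, 0]) {
  translate([0, 0, 398]) cube([290, 349, 36]);
  translate([22, 22, 0]) cylinder(h = 398, r = 22);
  translate([268, 22, 0]) cylinder(h = 398, r = 22);
  translate([22, 327, 0]) cylinder(h = 398, r = 22);
  translate([268, 327, 0]) cylinder(h = 398, r = 22);
}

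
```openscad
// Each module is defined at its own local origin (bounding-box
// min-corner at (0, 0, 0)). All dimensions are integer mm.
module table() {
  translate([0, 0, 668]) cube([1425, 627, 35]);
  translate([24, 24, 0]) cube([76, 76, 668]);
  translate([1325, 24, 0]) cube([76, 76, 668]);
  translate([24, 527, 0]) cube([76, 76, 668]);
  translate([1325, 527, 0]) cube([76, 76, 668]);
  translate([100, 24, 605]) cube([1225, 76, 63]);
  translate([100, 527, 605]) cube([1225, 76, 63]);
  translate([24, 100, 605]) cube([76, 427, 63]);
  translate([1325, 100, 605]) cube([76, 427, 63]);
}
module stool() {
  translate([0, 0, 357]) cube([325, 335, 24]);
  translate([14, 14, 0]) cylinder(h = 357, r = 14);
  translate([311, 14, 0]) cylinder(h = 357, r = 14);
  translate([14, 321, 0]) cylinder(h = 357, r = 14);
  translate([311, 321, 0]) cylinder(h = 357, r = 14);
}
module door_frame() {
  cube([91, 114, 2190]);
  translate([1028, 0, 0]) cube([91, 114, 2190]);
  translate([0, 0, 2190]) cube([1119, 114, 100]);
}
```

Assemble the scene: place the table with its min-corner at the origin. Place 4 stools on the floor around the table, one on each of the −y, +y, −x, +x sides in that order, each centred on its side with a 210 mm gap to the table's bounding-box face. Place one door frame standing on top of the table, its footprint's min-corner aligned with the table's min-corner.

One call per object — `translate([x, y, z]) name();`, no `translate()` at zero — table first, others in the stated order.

table();
translate([550, -545, 0]) stool();
translate([550, 837, 0]) stool();
translate([-535, 146, 0]) stool();
translate([1635, 146, 0]) stool();
translate([0, 0, 703]) door_frame();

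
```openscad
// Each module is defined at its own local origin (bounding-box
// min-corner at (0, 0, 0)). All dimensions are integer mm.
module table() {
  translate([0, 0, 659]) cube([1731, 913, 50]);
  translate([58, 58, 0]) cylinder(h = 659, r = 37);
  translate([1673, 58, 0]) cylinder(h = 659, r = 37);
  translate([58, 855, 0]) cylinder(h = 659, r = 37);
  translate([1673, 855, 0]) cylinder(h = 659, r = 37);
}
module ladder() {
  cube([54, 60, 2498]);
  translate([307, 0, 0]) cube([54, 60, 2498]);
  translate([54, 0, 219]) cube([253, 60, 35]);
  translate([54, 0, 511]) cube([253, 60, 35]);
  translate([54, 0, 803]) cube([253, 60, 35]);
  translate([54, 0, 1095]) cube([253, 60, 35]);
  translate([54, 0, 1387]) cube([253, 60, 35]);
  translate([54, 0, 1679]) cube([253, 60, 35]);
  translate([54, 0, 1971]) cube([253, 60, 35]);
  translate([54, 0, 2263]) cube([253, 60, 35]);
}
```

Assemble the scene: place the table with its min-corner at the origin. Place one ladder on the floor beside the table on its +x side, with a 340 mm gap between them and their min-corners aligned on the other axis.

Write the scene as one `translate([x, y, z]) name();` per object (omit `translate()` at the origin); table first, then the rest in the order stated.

table();
translate([2071, 0, 0]) ladder();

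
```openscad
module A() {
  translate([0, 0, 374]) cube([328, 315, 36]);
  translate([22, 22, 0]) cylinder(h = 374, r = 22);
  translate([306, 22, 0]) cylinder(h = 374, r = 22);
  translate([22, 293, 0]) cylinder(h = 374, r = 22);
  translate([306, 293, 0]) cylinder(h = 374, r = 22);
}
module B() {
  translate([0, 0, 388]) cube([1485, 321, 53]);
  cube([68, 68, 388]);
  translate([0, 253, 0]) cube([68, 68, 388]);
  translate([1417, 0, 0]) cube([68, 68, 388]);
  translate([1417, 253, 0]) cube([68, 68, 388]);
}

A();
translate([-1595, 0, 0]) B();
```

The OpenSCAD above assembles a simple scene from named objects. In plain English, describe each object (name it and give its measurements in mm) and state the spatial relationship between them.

A is a four-legged stool. The seat is 328×315 mm, 36 mm thick, top at z = 410 mm. It stands on four round legs, each 44 mm in diameter, from z = 0 to the seat underside, each leg's axis is inset half a diameter from the nearest pair of seat edges (so the leg's bounding box is flush with the corner).

B is a long wooden bench with a 1485 mm (x) × 321 mm (y) seat, 53 mm thick, its top surface 441 mm above the floor. Four 68 mm square legs at the seat corners, flush with the edges, run from z = 0 to the seat underside.

The bench is on the floor beside the stool on its −x side.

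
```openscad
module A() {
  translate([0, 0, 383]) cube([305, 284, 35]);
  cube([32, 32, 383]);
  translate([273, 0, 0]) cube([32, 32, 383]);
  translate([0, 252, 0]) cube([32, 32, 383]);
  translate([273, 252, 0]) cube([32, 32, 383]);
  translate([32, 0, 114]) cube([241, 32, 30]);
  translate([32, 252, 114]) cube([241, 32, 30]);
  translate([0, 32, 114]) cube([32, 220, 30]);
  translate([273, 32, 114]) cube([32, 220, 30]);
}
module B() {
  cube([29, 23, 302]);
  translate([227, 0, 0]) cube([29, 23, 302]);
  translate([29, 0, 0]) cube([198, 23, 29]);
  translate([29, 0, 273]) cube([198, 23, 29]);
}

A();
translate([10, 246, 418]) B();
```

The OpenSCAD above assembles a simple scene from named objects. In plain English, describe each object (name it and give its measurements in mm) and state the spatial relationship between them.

A is a simple wooden stool: a rectangular seat 305 mm (x) by 284 mm (y), 35 mm thick, top face at z = 418 mm, on four square legs, each 32×32 mm in cross-section. The legs rest on z = 0, each flush with a corner of the seat. Four stretchers, 32 mm wide and 30 mm tall, connect adjacent legs with their undersides at z = 114 mm, each running between the inner faces of the legs it joins and aligned with the legs' outer faces on the other axis.

B is a picture frame with a 198×244 mm rectangular opening (x by z) and a uniform 29 mm border on every side. Frame depth is 23 mm along y. It is built from two vertical stiles running the full outside height and two horizontal rails spanning the gap between the stiles.

The picture frame is on top of the stool.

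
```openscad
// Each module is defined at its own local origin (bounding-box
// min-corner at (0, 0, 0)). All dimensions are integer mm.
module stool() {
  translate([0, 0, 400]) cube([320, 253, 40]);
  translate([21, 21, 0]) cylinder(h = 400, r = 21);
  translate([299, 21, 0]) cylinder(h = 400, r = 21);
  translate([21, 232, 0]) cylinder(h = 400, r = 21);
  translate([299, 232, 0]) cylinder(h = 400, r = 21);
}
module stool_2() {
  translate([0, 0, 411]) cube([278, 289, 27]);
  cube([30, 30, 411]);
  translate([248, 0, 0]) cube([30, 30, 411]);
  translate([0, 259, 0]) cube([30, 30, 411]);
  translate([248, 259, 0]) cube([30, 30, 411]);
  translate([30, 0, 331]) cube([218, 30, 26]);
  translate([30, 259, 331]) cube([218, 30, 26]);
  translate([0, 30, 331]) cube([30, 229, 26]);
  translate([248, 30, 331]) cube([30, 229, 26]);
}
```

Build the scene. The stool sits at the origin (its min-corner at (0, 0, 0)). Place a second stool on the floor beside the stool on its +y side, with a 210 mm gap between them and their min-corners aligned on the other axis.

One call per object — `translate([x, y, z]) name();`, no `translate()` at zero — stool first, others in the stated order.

stool();
translate([0, 463, 0]) stool_2();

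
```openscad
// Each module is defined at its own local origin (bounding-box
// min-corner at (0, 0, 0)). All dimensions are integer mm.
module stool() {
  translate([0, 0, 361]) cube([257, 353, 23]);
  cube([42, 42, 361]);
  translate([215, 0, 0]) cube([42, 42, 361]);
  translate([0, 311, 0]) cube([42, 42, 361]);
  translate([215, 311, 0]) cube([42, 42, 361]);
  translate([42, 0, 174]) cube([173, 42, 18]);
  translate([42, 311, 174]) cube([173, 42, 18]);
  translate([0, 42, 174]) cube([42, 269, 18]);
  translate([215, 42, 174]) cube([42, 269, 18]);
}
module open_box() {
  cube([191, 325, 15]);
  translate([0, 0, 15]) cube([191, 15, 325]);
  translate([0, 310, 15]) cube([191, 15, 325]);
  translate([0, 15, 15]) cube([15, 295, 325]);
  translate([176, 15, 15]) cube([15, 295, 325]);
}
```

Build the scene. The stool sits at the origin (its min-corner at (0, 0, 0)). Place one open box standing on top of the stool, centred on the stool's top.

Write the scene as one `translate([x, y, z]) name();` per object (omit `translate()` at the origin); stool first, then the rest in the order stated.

stool();
translate([33, 14, 384]) open_box();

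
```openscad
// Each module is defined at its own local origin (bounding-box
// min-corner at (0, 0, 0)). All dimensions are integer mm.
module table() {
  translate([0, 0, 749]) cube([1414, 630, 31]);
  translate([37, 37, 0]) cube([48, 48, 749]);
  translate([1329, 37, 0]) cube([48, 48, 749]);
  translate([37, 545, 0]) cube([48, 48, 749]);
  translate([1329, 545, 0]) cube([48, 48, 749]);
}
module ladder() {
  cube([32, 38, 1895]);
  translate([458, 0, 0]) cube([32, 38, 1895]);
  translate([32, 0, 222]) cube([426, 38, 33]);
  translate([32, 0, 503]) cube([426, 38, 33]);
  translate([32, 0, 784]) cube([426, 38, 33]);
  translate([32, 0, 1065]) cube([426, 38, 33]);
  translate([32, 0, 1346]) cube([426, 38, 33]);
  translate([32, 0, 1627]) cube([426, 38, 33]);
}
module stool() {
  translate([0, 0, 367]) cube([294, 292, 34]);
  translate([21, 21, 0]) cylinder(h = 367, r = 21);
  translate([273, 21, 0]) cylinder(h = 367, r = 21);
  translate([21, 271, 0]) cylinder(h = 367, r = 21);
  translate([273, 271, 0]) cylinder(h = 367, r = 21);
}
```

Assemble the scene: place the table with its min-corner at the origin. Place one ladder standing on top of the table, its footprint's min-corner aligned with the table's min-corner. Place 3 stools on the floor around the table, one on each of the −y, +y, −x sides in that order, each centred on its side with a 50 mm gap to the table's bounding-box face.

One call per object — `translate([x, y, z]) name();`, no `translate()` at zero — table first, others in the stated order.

table();
translate([0, 0, 780]) ladder();
translate([560, -342, 0]) stool();
translate([560, 680, 0]) stool();
translate([-344, 169, 0]) stool();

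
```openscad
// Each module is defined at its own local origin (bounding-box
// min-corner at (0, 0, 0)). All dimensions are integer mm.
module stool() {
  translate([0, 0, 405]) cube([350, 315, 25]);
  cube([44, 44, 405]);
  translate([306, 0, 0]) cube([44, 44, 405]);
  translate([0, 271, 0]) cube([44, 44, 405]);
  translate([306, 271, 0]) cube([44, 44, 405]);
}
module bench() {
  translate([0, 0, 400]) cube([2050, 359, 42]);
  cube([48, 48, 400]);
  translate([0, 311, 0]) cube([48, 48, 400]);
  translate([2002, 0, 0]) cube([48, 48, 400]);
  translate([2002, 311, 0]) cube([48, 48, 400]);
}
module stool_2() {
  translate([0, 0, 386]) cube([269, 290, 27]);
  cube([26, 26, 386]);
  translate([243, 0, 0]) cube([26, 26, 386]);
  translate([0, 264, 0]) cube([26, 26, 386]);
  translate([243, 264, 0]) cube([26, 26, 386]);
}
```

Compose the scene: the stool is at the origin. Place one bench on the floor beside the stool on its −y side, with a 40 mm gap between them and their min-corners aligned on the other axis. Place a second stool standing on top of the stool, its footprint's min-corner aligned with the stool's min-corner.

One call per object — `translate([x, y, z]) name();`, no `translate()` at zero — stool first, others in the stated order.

stool();
translate([0, -399, 0]) bench();
translate([0, 0, 430]) stool_2();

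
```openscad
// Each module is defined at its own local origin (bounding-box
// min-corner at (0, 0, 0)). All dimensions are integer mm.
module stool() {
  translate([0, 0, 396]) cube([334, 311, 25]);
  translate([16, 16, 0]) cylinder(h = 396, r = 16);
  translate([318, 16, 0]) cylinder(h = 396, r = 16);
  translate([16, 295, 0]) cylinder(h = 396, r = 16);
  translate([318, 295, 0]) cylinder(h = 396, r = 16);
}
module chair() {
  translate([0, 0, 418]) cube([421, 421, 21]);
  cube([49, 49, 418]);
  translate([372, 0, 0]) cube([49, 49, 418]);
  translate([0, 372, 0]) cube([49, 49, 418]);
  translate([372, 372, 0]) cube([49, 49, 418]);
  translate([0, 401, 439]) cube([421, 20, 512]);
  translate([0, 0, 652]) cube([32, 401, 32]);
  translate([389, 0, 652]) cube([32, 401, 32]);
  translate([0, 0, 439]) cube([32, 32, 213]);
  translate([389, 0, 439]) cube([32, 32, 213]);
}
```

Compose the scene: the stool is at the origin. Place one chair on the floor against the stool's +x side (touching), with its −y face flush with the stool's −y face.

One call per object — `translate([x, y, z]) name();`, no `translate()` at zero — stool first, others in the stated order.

stool();
translate([334, 0, 0]) chair();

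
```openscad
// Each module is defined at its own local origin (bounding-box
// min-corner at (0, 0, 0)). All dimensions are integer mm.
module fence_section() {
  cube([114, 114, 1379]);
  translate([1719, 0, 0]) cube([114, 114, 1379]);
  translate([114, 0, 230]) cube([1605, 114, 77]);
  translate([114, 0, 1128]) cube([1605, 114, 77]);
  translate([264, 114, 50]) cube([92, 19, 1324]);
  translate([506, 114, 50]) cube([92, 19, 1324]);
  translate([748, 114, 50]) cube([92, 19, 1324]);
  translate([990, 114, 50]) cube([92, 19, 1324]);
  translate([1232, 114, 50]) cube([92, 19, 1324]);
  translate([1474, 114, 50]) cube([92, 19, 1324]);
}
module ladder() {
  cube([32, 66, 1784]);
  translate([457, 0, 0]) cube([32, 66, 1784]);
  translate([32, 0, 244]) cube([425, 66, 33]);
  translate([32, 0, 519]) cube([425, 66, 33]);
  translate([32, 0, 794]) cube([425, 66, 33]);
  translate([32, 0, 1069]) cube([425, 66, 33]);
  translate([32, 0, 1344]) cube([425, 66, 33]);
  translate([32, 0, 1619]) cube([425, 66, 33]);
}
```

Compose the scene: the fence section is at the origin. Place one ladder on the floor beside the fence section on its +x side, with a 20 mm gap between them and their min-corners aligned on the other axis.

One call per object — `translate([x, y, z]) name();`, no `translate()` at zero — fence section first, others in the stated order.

fence_section();
translate([1853, 0, 0]) ladder();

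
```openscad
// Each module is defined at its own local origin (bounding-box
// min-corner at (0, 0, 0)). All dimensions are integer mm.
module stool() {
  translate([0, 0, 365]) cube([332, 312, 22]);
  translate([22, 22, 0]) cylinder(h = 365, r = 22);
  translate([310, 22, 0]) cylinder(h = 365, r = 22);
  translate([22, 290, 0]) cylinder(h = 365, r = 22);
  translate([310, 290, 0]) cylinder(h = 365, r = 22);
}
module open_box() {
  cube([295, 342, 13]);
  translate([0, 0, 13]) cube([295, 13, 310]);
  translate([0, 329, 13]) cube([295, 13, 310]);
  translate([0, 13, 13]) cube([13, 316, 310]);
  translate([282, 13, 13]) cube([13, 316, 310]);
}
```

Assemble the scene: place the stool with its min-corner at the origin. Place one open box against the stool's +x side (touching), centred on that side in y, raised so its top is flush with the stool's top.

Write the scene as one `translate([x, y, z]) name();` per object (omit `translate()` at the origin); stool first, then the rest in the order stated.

stool();
translate([332, -15, 64]) open_box();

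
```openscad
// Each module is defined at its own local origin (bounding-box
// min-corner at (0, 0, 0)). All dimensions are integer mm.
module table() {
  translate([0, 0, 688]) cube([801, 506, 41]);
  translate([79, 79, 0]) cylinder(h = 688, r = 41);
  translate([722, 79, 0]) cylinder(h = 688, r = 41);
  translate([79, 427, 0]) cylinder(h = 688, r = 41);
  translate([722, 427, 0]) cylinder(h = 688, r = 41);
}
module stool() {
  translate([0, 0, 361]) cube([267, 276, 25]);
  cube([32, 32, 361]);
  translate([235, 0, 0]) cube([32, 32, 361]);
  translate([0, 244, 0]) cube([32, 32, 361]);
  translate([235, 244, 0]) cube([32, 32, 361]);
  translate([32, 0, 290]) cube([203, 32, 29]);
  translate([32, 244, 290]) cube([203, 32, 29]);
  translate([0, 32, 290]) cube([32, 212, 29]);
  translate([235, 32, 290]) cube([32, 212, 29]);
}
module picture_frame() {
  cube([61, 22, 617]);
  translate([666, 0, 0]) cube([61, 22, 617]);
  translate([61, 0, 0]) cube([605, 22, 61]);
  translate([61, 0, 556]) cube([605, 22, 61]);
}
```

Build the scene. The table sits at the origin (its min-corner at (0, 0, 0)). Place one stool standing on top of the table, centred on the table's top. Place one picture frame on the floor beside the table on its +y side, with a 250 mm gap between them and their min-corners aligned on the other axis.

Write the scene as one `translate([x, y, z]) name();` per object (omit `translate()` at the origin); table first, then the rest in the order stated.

table();
translate([267, 115, 729]) stool();
translate([0, 756, 0]) picture_frame();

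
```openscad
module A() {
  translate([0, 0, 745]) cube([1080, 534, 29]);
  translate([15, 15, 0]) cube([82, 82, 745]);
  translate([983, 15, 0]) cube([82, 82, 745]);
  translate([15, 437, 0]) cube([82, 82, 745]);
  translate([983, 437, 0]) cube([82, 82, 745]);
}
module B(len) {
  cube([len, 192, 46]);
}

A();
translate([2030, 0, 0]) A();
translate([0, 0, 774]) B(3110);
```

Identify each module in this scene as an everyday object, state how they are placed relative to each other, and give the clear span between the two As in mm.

A is a table. B is a beam. A beam spans the tops of two tables. The clear span between the two tables is 950 mm.

Second table starts at x = 2030; first ends at x = 1080; clear span = 2030 − 1080 = 950 mm.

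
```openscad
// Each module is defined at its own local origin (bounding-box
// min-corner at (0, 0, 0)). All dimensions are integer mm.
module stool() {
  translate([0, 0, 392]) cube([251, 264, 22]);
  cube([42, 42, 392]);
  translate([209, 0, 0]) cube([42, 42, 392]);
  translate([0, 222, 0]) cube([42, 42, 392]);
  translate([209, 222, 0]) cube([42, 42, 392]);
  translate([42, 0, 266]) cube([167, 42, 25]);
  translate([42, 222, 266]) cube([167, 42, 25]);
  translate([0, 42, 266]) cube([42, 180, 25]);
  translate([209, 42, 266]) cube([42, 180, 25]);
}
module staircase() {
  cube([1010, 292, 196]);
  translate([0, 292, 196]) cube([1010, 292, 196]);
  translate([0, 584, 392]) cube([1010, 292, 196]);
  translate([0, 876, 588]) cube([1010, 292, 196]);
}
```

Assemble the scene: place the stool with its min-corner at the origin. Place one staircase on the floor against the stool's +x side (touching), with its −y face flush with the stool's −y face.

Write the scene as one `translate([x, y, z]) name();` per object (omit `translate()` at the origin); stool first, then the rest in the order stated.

stool();
translate([251, 0, 0]) staircase();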